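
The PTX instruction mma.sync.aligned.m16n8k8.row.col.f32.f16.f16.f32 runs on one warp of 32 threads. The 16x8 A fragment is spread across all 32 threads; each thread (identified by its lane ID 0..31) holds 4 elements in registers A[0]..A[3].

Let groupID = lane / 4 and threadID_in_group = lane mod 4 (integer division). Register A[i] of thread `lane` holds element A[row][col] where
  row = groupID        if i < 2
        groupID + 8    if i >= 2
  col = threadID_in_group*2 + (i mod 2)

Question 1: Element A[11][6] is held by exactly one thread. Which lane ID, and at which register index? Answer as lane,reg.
r=11⇒gr=3,Rb=1  c=6⇒th=3,odd=0
L=3*4+3=15  i=1*2+0=2

15,2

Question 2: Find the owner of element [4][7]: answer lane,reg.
19,1

r=4⇒gr=4,Rb=0  c=7⇒th=3,odd=1
L=4*4+3=19  i=0*2+1=1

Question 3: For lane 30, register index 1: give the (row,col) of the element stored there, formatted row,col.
7,5

L=30->gid=30>>2=7, tid=30&3=2
[1]->row 7+0=7  col 2·2+1=5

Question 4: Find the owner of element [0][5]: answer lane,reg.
2,1

r: 0->gid=0,r8=0  c: 5->tid=2,i&1=1
L=0*4+2=2  i=0*2+1=1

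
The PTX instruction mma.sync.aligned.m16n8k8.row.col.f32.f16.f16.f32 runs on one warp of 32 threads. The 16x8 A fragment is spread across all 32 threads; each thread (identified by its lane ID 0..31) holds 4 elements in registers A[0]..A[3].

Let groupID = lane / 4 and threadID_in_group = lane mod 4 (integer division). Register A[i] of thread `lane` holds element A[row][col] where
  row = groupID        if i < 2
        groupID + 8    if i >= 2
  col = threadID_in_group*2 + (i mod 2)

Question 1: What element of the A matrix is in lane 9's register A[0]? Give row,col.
L=9->gid=9>>2=2, tid=9&3=1
[0]->row 2+0=2  col 1·2+0=2

2,2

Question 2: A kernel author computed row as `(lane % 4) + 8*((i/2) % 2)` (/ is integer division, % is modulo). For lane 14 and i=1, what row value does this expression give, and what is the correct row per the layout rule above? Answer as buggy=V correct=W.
`(lane % 4) + 8*((i/2) % 2)`[14,1]⇒2
L=14⇒gr=14>>2=3, th=14&3=2
[1]⇒row 3+0=3  col 2·2+1=5
row: 2 vs 3

buggy=2 correct=3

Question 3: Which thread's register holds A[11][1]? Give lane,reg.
r=11→G=3,rhi=1  c=1→T=0,p=1
L=3*4+0=12  i=1*2+1=3

12,3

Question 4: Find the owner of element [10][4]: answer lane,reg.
r=10->g=2,rb=1  c=4->t=2,b0=0
L=2*4+2=10  i=1*2+0=2

10,2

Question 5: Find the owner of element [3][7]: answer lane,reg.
r=3→G=3,rhi=0  c=7→T=3,p=1
L=3*4+3=15  i=0*2+1=1

15,1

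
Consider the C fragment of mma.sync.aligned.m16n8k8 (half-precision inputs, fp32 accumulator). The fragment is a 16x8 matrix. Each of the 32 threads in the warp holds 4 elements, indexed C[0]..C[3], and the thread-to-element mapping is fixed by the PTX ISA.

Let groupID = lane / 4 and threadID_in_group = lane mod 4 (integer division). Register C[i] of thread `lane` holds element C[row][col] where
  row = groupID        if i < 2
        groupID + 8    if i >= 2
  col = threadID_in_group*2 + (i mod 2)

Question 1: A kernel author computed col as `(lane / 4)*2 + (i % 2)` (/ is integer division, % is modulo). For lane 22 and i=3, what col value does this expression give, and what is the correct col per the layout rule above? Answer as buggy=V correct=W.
buggy=11 correct=5

`(lane / 4)*2 + (i % 2)`[22,3]->11
L=22->gid=22>>2=5, tid=22&3=2
[3]->row 5+8=13  col 2·2+1=5
col: 11 vs 5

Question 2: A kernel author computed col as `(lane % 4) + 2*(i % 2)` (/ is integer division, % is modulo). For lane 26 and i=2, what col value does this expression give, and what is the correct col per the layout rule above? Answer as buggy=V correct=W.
`(lane % 4) + 2*(i % 2)`[26,2]→2
26: G=6,T=2
[2] (6+8,2*2+0) = (14,4)
col: 2 vs 4

buggy=2 correct=4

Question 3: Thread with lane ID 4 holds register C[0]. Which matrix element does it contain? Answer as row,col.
lane 4->4/4=1, 4 mod 4=0
i=0  r:1+0->1  c:2·0+0->0

1,0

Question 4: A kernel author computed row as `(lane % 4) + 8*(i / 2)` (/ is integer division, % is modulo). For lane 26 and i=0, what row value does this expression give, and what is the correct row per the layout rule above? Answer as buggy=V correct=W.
`(lane % 4) + 8*(i / 2)`[26,0]=>2
26: grp=6,tig=2
[0] (6+0,2*2+0) = (6,4)
row: 2 vs 6

buggy=2 correct=6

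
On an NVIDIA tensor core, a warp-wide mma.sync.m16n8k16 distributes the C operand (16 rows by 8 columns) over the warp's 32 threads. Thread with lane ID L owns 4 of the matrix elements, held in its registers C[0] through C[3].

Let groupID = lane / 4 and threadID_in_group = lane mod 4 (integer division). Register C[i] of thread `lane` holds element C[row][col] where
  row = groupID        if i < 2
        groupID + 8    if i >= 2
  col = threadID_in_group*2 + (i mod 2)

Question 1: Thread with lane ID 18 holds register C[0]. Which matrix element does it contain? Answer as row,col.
4,4

lane 18: gr=4 (18/4), th=2 (18%4)
i=0: r=4+0=4, c=2*2+0=4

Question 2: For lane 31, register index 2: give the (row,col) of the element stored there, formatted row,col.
lane 31: gr=7 (31/4), th=3 (31%4)
i=2: r=7+8=15, c=3*2+0=6

15,6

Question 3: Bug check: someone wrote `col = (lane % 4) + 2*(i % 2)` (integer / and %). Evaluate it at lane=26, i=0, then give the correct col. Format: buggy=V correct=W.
`(lane % 4) + 2*(i % 2)`[26,0]→2
26: G=6,T=2
[0] (6+0,2*2+0) = (6,4)
col: 2 vs 4

buggy=2 correct=4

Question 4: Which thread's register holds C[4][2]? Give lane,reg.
17,0

r:4=>grp=4,rB=0  c:2=>tig=1,lo=0
L=4*4+1=17  i=0*2+0=0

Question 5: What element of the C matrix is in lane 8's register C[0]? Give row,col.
lane 8: gr=2 (8/4), th=0 (8%4)
i=0: r=2+0=2, c=0*2+0=0

2,0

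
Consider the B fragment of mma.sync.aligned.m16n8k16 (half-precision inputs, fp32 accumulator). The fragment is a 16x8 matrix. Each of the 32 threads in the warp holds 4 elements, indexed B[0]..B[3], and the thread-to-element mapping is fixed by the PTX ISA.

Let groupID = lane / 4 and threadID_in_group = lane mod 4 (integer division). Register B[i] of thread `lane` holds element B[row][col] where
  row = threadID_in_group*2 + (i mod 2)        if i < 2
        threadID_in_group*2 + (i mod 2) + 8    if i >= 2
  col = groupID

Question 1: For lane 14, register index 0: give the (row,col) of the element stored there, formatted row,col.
4,3

lane 14->14/4=3, 14 mod 4=2
i=0  r:2·2+0+0->4  c:3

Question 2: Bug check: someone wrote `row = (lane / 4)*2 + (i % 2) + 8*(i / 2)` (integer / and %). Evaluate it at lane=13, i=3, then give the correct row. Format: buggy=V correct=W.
buggy=15 correct=11

`(lane / 4)*2 + (i % 2) + 8*(i / 2)`[13,3]⇒15
lane 13⇒13/4=3, 13 mod 4=1
i=3  r:2·1+1+8⇒11  c:3
row: 15 vs 11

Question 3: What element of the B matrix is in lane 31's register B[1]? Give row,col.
7,7

L=31=>grp=31>>2=7, tig=31&3=3
[1]=>row 3·2+1+0=7  col grp=7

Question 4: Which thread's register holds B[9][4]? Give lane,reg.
c=4->g=4  r=9->rb=1,t=0,b0=1
L=4*4+0=16  i=1*2+1=3

16,3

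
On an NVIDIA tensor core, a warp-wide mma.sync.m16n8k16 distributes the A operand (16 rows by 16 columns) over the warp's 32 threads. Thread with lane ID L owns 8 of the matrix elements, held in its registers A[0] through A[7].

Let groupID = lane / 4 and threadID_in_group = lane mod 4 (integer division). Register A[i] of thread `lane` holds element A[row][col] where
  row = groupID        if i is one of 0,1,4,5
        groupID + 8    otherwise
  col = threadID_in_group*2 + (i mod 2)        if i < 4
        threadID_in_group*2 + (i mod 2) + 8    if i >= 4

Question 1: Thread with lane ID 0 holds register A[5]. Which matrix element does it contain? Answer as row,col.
lane 0: g=0 (0/4), t=0 (0%4)
i=5: r=0+0=0, c=0*2+1+8=9

0,9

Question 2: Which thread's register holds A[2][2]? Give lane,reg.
r=2→G=2,rhi=0  c=2→chi=0,T=1,p=0
L=2*4+1=9  i=0*4+0*2+0=0

9,0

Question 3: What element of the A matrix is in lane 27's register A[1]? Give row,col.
27: g=6,t=3
[1] (6+0,3*2+1+0) = (6,7)

6,7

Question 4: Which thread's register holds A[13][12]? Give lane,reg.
r=13→G=5,rhi=1  c=12→chi=1,T=2,p=0
L=5*4+2=22  i=1*4+1*2+0=6

22,6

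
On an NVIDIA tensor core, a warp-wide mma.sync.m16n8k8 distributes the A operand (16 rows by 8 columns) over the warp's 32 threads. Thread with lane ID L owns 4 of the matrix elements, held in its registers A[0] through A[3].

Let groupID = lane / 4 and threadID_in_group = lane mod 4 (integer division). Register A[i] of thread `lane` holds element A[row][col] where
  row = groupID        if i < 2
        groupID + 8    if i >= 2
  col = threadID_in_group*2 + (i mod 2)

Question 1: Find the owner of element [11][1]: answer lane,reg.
12,3

r=11->g=3,rb=1  c=1->t=0,b0=1
L=3*4+0=12  i=1*2+1=3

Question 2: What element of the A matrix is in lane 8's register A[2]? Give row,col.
L=8=>grp=8>>2=2, tig=8&3=0
[2]=>row 2+8=10  col 0·2+0=0

10,0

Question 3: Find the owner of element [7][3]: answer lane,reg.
r: 7->gid=7,r8=0  c: 3->tid=1,i&1=1
L=7*4+1=29  i=0*2+1=1

29,1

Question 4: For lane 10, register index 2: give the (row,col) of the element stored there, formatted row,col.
10,4

lane 10=>10/4=2, 10 mod 4=2
i=2  r:2+8=>10  c:2·2+0=>4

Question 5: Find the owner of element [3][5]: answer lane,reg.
14,1

r=3->g=3,rb=0  c=5->t=2,b0=1
L=3*4+2=14  i=0*2+1=1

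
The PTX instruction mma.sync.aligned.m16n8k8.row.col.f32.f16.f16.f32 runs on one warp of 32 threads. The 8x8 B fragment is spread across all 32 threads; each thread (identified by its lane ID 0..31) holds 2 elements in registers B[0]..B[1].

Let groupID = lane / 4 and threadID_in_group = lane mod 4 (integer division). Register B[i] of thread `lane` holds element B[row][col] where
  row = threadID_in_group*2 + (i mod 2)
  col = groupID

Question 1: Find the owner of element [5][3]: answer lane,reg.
c=3→G=3  r=5→T=2,p=1
L=3*4+2=14  i=1=1

14,1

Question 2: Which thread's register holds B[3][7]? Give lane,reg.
29,1

c=7⇒gr=7  r=3⇒th=1,odd=1
L=7*4+1=29  i=1=1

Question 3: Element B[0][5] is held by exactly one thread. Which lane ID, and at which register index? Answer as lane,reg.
c=5⇒gr=5  r=0⇒th=0,odd=0
L=5*4+0=20  i=0=0

20,0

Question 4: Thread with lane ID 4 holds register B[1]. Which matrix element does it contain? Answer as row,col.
4: gid=1,tid=0
[1] (0*2+1,1) = (1,1)

1,1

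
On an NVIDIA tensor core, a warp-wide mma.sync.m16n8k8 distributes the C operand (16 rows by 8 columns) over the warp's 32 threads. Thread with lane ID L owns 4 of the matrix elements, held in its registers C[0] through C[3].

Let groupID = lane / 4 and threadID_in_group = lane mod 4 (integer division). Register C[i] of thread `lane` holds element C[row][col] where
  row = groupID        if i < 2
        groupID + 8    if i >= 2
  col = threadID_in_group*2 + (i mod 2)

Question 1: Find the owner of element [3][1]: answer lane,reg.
r:3=>grp=3,rB=0  c:1=>tig=0,lo=1
L=3*4+0=12  i=0*2+1=1

12,1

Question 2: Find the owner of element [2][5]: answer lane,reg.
10,1

r=2->g=2,rb=0  c=5->t=2,b0=1
L=2*4+2=10  i=0*2+1=1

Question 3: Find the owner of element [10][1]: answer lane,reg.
r:10=>grp=2,rB=1  c:1=>tig=0,lo=1
L=2*4+0=8  i=1*2+1=3

8,3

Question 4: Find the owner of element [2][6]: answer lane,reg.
r=2⇒gr=2,Rb=0  c=6⇒th=3,odd=0
L=2*4+3=11  i=0*2+0=0

11,0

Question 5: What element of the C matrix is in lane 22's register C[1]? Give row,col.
5,5

lane 22→22/4=5, 22 mod 4=2
i=1  r:5+0→5  c:2·2+1→5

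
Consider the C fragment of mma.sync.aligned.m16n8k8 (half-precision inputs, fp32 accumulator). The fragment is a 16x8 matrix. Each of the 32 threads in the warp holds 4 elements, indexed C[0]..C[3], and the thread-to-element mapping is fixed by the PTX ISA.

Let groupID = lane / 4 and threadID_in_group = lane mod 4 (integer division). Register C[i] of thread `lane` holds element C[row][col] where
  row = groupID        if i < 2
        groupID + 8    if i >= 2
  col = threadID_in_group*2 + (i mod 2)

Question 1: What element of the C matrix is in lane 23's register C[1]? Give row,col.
5,7

lane 23->23/4=5, 23 mod 4=3
i=1  r:5+0->5  c:2·3+1->7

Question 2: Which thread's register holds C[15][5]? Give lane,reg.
r=15->g=7,rb=1  c=5->t=2,b0=1
L=7*4+2=30  i=1*2+1=3

30,3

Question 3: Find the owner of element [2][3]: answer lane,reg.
9,1

r=2→G=2,rhi=0  c=3→T=1,p=1
L=2*4+1=9  i=0*2+1=1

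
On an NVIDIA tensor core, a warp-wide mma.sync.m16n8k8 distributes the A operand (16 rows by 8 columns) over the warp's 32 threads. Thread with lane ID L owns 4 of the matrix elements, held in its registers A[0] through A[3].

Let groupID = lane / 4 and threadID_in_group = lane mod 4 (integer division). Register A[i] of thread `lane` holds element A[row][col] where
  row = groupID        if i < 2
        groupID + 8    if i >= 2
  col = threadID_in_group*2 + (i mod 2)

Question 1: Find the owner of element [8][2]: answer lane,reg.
1,2

r=8->g=0,rb=1  c=2->t=1,b0=0
L=0*4+1=1  i=1*2+0=2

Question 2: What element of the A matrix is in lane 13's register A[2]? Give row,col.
lane 13->13/4=3, 13 mod 4=1
i=2  r:3+8->11  c:2·1+0->2

11,2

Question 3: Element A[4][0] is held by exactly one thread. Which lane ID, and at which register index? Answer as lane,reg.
16,0

r=4->g=4,rb=0  c=0->t=0,b0=0
L=4*4+0=16  i=0*2+0=0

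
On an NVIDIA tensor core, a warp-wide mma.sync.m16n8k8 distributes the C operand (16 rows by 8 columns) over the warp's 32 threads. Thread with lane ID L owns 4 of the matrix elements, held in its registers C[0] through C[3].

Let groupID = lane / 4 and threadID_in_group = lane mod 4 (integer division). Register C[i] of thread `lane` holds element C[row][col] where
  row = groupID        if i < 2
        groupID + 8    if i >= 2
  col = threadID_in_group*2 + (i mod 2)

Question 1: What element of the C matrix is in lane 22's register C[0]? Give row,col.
5,4

22: g=5,t=2
[0] (5+0,2*2+0) = (5,4)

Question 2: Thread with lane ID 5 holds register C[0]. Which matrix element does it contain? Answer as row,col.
lane 5: grp=1 (5/4), tig=1 (5%4)
i=0: r=1+0=1, c=1*2+0=2

1,2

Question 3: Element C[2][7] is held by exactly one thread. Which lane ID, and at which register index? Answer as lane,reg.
r=2⇒gr=2,Rb=0  c=7⇒th=3,odd=1
L=2*4+3=11  i=0*2+1=1

11,1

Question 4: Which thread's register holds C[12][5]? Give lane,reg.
r=12⇒gr=4,Rb=1  c=5⇒th=2,odd=1
L=4*4+2=18  i=1*2+1=3

18,3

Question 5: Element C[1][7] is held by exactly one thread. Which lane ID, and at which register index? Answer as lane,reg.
r:1=>grp=1,rB=0  c:7=>tig=3,lo=1
L=1*4+3=7  i=0*2+1=1

7,1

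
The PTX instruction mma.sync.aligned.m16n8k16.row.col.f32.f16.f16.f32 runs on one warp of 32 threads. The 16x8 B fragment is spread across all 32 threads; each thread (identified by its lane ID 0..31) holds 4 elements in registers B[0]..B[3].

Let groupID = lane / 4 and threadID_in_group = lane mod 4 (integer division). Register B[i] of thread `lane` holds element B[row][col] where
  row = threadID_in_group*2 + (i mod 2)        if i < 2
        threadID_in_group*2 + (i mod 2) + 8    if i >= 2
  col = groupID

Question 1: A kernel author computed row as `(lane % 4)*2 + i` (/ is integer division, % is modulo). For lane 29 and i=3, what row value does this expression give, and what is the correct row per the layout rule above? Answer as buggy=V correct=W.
`(lane % 4)*2 + i`[29,3]→5
L=29→G=29>>2=7, T=29&3=1
[3]→row 1·2+1+8=11  col G=7
row: 5 vs 11

buggy=5 correct=11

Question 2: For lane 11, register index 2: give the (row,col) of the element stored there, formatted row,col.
lane 11: gr=2 (11/4), th=3 (11%4)
i=2: r=3*2+0+8=14, c=gr=2

14,2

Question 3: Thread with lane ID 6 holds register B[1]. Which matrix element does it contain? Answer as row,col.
lane 6->6/4=1, 6 mod 4=2
i=1  r:2·2+1+0->5  c:1

5,1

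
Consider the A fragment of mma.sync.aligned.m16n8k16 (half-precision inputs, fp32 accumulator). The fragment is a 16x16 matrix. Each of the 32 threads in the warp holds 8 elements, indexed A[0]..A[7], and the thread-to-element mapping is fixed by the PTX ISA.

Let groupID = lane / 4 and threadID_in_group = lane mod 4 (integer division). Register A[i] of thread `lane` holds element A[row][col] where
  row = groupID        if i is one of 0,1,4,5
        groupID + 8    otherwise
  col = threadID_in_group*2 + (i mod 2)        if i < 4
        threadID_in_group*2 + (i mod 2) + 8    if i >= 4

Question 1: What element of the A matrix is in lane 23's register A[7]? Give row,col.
lane 23->23/4=5, 23 mod 4=3
i=7  r:5+8->13  c:2·3+1+8->15

13,15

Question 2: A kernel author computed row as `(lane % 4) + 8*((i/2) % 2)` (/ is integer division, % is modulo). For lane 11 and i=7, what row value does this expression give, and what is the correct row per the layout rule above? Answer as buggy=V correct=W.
buggy=11 correct=10

`(lane % 4) + 8*((i/2) % 2)`[11,7]->11
lane 11: g=2 (11/4), t=3 (11%4)
i=7: r=2+8=10, c=3*2+1+8=15
row: 11 vs 10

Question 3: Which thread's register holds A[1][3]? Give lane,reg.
5,1

r=1→G=1,rhi=0  c=3→chi=0,T=1,p=1
L=1*4+1=5  i=0*4+0*2+1=1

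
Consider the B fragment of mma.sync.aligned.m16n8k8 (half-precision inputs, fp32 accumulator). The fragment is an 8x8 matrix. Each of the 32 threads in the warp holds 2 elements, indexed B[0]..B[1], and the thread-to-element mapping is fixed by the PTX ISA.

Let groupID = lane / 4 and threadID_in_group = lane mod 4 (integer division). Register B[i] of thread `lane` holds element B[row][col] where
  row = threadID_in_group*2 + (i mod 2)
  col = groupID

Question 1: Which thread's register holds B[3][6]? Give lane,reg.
c=6→G=6  r=3→T=1,p=1
L=6*4+1=25  i=1=1

25,1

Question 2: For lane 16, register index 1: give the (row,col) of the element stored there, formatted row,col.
1,4

L=16⇒gr=16>>2=4, th=16&3=0
[1]⇒row 0·2+1=1  col gr=4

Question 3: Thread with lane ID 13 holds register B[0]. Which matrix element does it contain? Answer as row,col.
L=13→G=13>>2=3, T=13&3=1
[0]→row 1·2+0=2  col G=3

2,3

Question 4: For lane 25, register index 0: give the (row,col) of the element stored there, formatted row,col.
2,6

lane 25: gr=6 (25/4), th=1 (25%4)
i=0: r=1*2+0=2, c=gr=6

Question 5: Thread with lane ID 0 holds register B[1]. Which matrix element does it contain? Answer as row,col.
0: grp=0,tig=0
[1] (0*2+1,0) = (1,0)

1,0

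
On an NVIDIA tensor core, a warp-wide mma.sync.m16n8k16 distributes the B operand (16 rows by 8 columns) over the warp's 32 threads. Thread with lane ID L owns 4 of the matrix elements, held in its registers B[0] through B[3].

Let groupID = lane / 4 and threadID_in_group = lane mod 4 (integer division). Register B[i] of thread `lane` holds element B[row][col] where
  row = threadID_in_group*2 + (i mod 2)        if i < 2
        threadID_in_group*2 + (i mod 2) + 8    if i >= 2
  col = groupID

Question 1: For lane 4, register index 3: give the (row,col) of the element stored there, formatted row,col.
9,1

lane 4: G=1 (4/4), T=0 (4%4)
i=3: r=0*2+1+8=9, c=G=1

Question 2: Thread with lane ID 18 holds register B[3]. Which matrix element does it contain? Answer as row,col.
L=18->gid=18>>2=4, tid=18&3=2
[3]->row 2·2+1+8=13  col gid=4

13,4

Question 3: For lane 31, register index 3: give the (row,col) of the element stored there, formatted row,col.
31: gr=7,th=3
[3] (3*2+1+8,7) = (15,7)

15,7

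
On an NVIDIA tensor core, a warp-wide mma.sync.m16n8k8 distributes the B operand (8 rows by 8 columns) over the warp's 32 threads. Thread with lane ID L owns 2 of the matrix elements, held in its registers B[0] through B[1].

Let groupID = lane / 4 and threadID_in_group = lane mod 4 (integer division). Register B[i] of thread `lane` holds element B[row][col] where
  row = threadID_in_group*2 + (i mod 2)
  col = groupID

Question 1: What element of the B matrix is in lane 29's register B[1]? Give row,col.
3,7

29: gid=7,tid=1
[1] (1*2+1,7) = (3,7)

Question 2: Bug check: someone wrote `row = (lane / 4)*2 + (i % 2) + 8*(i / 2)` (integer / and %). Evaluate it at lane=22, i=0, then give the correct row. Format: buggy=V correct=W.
`(lane / 4)*2 + (i % 2) + 8*(i / 2)`[22,0]⇒10
lane 22⇒22/4=5, 22 mod 4=2
i=0  r:2·2+0⇒4  c:5
row: 10 vs 4

buggy=10 correct=4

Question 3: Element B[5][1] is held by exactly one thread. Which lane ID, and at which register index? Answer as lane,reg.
c: 1->gid=1  r: 5->tid=2,i&1=1
L=1*4+2=6  i=1=1

6,1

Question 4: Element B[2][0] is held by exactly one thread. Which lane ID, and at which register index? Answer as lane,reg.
1,0

c=0⇒gr=0  r=2⇒th=1,odd=0
L=0*4+1=1  i=0=0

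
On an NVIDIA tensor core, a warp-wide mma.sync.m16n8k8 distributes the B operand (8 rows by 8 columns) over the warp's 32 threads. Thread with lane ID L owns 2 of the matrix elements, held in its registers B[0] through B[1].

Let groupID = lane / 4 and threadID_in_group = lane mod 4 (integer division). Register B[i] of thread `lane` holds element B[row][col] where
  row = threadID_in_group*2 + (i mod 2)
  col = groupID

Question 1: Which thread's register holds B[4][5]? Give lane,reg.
22,0

c=5⇒gr=5  r=4⇒th=2,odd=0
L=5*4+2=22  i=0=0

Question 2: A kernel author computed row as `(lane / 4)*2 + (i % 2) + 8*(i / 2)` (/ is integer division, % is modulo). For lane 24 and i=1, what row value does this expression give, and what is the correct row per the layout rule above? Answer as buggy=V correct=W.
buggy=13 correct=1

`(lane / 4)*2 + (i % 2) + 8*(i / 2)`[24,1]->13
lane 24->24/4=6, 24 mod 4=0
i=1  r:2·0+1->1  c:6
row: 13 vs 1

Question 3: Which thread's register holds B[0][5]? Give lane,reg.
20,0

c=5→G=5  r=0→T=0,p=0
L=5*4+0=20  i=0=0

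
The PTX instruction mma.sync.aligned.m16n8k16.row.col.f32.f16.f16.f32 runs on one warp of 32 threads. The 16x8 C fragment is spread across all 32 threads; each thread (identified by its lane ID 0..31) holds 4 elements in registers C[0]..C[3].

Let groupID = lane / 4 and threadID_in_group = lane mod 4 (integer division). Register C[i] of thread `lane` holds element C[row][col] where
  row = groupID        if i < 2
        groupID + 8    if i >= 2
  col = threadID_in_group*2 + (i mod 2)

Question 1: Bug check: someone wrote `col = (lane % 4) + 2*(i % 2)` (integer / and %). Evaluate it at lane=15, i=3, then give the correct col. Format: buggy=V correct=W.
buggy=5 correct=7

`(lane % 4) + 2*(i % 2)`[15,3]⇒5
lane 15: gr=3 (15/4), th=3 (15%4)
i=3: r=3+8=11, c=3*2+1=7
col: 5 vs 7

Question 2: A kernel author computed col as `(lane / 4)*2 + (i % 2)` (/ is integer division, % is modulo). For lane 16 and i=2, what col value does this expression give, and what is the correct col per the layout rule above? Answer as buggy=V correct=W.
buggy=8 correct=0

`(lane / 4)*2 + (i % 2)`[16,2]->8
16: gid=4,tid=0
[2] (4+8,0*2+0) = (12,0)
col: 8 vs 0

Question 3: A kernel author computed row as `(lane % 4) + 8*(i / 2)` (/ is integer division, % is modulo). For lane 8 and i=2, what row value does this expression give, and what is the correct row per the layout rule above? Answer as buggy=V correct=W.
`(lane % 4) + 8*(i / 2)`[8,2]→8
L=8→G=8>>2=2, T=8&3=0
[2]→row 2+8=10  col 0·2+0=0
row: 8 vs 10

buggy=8 correct=10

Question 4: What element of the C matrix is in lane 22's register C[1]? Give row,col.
5,5

lane 22->22/4=5, 22 mod 4=2
i=1  r:5+0->5  c:2·2+1->5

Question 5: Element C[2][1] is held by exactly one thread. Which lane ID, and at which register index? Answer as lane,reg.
r: 2->gid=2,r8=0  c: 1->tid=0,i&1=1
L=2*4+0=8  i=0*2+1=1

8,1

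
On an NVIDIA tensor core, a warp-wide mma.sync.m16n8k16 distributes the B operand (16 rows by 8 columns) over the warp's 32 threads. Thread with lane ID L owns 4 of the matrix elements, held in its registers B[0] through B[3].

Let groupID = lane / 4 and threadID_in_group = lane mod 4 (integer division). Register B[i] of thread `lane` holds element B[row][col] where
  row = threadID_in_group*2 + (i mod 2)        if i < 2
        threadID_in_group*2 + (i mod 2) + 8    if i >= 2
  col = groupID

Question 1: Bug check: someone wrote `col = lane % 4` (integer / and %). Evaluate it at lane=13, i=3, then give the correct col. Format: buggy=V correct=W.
`lane % 4`[13,3]->1
L=13->g=13>>2=3, t=13&3=1
[3]->row 1·2+1+8=11  col g=3
col: 1 vs 3

buggy=1 correct=3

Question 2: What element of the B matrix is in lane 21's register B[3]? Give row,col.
11,5

L=21⇒gr=21>>2=5, th=21&3=1
[3]⇒row 1·2+1+8=11  col gr=5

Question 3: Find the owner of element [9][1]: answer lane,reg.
c=1⇒gr=1  r=9⇒Rb=1,th=0,odd=1
L=1*4+0=4  i=1*2+1=3

4,3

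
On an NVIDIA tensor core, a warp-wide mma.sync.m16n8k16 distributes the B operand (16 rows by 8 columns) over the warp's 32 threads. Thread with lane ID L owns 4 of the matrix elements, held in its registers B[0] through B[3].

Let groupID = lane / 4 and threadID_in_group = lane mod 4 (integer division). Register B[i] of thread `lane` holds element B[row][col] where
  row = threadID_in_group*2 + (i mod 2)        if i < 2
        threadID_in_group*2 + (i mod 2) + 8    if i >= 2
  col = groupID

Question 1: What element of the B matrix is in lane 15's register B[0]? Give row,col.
lane 15: g=3 (15/4), t=3 (15%4)
i=0: r=3*2+0+0=6, c=g=3

6,3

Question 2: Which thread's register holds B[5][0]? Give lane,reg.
c=0→G=0  r=5→rhi=0,T=2,p=1
L=0*4+2=2  i=0*2+1=1

2,1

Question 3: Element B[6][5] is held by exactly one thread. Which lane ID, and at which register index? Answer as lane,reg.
23,0

c=5⇒gr=5  r=6⇒Rb=0,th=3,odd=0
L=5*4+3=23  i=0*2+0=0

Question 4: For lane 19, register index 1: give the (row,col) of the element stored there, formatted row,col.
L=19→G=19>>2=4, T=19&3=3
[1]→row 3·2+1+0=7  col G=4

7,4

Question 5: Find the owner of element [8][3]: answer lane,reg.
c=3⇒gr=3  r=8⇒Rb=1,th=0,odd=0
L=3*4+0=12  i=1*2+0=2

12,2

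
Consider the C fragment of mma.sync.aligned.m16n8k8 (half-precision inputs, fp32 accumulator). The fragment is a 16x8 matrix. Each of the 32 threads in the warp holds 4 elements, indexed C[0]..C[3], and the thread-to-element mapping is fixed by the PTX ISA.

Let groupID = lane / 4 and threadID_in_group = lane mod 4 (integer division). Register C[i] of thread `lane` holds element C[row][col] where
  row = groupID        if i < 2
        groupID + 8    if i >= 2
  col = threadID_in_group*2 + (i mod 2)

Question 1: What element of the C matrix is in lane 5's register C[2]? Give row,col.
lane 5: g=1 (5/4), t=1 (5%4)
i=2: r=1+8=9, c=1*2+0=2

9,2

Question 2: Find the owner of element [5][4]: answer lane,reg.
22,0

r: 5->gid=5,r8=0  c: 4->tid=2,i&1=0
L=5*4+2=22  i=0*2+0=0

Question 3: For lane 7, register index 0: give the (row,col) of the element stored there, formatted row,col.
lane 7->7/4=1, 7 mod 4=3
i=0  r:1+0->1  c:2·3+0->6

1,6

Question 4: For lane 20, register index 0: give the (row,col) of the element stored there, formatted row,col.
L=20->gid=20>>2=5, tid=20&3=0
[0]->row 5+0=5  col 0·2+0=0

5,0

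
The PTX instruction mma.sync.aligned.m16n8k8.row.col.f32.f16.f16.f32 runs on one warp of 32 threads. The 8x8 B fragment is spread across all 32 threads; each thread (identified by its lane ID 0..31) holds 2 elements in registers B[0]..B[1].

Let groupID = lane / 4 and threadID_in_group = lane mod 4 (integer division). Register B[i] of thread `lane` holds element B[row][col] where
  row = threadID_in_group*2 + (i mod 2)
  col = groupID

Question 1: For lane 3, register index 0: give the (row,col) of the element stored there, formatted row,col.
3: G=0,T=3
[0] (3*2+0,0) = (6,0)

6,0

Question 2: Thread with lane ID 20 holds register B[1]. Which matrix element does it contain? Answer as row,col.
20: g=5,t=0
[1] (0*2+1,5) = (1,5)

1,5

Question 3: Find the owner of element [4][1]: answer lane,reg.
c:1=>grp=1  r:4=>tig=2,lo=0
L=1*4+2=6  i=0=0

6,0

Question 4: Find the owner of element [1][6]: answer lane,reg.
24,1

c: 6->gid=6  r: 1->tid=0,i&1=1
L=6*4+0=24  i=1=1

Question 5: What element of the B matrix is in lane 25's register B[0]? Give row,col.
25: grp=6,tig=1
[0] (1*2+0,6) = (2,6)

2,6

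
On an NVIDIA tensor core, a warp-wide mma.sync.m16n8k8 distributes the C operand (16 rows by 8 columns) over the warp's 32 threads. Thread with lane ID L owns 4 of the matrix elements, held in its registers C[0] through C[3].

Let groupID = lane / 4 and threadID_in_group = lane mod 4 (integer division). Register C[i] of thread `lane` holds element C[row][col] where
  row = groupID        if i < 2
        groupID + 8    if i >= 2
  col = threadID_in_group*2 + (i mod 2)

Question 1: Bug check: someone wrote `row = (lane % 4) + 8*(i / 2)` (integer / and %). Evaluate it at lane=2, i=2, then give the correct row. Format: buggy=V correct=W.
`(lane % 4) + 8*(i / 2)`[2,2]=>10
2: grp=0,tig=2
[2] (0+8,2*2+0) = (8,4)
row: 10 vs 8

buggy=10 correct=8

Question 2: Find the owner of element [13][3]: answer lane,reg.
21,3

r:13=>grp=5,rB=1  c:3=>tig=1,lo=1
L=5*4+1=21  i=1*2+1=3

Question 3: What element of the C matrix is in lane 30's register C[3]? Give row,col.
15,5

lane 30: g=7 (30/4), t=2 (30%4)
i=3: r=7+8=15, c=2*2+1=5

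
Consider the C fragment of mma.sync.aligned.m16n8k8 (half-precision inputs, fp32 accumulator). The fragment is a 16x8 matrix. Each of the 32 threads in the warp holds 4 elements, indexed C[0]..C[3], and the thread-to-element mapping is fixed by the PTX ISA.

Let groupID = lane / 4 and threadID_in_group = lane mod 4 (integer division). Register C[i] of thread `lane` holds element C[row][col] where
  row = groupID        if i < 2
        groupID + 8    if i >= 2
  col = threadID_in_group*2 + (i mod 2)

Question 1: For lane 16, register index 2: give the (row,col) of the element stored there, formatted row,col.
12,0

16: gr=4,th=0
[2] (4+8,0*2+0) = (12,0)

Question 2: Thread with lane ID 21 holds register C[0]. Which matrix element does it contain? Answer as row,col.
5,2

21: gid=5,tid=1
[0] (5+0,1*2+0) = (5,2)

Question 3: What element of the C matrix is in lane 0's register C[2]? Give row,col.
lane 0: g=0 (0/4), t=0 (0%4)
i=2: r=0+8=8, c=0*2+0=0

8,0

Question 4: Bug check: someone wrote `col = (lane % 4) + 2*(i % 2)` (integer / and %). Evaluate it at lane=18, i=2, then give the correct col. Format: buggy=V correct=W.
`(lane % 4) + 2*(i % 2)`[18,2]⇒2
lane 18⇒18/4=4, 18 mod 4=2
i=2  r:4+8⇒12  c:2·2+0⇒4
col: 2 vs 4

buggy=2 correct=4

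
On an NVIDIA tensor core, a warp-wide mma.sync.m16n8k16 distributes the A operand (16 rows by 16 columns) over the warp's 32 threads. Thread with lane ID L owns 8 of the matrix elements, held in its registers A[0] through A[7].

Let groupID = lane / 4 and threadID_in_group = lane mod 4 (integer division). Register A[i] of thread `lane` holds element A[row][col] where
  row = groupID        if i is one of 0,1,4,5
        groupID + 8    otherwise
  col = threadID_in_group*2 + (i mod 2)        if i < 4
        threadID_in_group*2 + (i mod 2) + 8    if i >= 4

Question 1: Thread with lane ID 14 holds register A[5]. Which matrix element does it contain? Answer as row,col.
L=14->gid=14>>2=3, tid=14&3=2
[5]->row 3+0=3  col 2·2+1+8=13

3,13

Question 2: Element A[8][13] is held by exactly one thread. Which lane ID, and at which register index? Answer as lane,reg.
2,7

r=8→G=0,rhi=1  c=13→chi=1,T=2,p=1
L=0*4+2=2  i=1*4+1*2+1=7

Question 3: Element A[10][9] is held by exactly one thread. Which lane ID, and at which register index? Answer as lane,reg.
r:10=>grp=2,rB=1  c:9=>cB=1,tig=0,lo=1
L=2*4+0=8  i=1*4+1*2+1=7

8,7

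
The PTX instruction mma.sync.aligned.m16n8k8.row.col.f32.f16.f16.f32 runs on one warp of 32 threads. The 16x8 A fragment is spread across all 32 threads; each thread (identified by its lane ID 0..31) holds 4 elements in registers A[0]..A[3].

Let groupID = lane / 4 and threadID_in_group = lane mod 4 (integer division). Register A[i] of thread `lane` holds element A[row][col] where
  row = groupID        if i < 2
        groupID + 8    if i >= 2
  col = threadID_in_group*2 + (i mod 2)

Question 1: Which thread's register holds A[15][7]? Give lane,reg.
31,3

r=15⇒gr=7,Rb=1  c=7⇒th=3,odd=1
L=7*4+3=31  i=1*2+1=3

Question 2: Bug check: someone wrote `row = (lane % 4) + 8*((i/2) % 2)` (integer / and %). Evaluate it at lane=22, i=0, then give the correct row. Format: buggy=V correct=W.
buggy=2 correct=5

`(lane % 4) + 8*((i/2) % 2)`[22,0]→2
22: G=5,T=2
[0] (5+0,2*2+0) = (5,4)
row: 2 vs 5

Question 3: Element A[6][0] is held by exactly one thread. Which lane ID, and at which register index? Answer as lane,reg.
24,0

r:6=>grp=6,rB=0  c:0=>tig=0,lo=0
L=6*4+0=24  i=0*2+0=0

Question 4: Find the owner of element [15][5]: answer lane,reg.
r:15=>grp=7,rB=1  c:5=>tig=2,lo=1
L=7*4+2=30  i=1*2+1=3

30,3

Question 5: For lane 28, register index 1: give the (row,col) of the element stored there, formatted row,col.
lane 28=>28/4=7, 28 mod 4=0
i=1  r:7+0=>7  c:2·0+1=>1

7,1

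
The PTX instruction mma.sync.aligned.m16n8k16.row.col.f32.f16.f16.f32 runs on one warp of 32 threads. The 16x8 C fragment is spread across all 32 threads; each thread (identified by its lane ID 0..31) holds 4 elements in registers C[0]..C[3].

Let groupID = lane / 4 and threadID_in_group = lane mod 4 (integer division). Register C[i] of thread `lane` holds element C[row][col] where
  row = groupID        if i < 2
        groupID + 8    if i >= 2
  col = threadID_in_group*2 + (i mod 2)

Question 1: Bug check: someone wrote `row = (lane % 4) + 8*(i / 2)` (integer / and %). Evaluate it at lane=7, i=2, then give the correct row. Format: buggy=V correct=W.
`(lane % 4) + 8*(i / 2)`[7,2]⇒11
7: gr=1,th=3
[2] (1+8,3*2+0) = (9,6)
row: 11 vs 9

buggy=11 correct=9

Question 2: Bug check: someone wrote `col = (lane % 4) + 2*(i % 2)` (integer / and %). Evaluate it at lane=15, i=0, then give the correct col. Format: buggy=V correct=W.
`(lane % 4) + 2*(i % 2)`[15,0]=>3
15: grp=3,tig=3
[0] (3+0,3*2+0) = (3,6)
col: 3 vs 6

buggy=3 correct=6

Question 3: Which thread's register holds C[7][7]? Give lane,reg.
r:7=>grp=7,rB=0  c:7=>tig=3,lo=1
L=7*4+3=31  i=0*2+1=1

31,1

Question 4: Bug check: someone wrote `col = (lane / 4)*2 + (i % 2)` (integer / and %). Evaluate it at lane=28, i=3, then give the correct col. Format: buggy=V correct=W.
buggy=15 correct=1

`(lane / 4)*2 + (i % 2)`[28,3]=>15
lane 28: grp=7 (28/4), tig=0 (28%4)
i=3: r=7+8=15, c=0*2+1=1
col: 15 vs 1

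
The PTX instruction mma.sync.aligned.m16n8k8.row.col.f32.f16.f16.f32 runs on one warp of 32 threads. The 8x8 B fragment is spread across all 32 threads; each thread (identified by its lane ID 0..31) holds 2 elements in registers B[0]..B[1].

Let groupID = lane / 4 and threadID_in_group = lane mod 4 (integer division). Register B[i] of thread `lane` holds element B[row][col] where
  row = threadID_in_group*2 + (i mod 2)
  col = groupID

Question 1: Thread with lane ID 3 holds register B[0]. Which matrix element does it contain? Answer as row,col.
6,0

L=3->gid=3>>2=0, tid=3&3=3
[0]->row 3·2+0=6  col gid=0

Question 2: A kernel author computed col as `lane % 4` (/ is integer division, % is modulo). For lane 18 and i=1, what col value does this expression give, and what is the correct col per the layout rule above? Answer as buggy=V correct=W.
`lane % 4`[18,1]->2
L=18->g=18>>2=4, t=18&3=2
[1]->row 2·2+1=5  col g=4
col: 2 vs 4

buggy=2 correct=4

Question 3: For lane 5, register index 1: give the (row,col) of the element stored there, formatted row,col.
lane 5: g=1 (5/4), t=1 (5%4)
i=1: r=1*2+1=3, c=g=1

3,1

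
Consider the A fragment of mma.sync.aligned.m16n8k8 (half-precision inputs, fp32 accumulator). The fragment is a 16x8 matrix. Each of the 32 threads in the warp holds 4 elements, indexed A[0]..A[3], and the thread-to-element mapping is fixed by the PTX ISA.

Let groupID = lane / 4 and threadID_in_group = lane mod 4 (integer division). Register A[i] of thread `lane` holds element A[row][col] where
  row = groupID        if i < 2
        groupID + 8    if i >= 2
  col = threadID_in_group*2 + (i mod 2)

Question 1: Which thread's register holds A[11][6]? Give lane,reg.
r:11=>grp=3,rB=1  c:6=>tig=3,lo=0
L=3*4+3=15  i=1*2+0=2

15,2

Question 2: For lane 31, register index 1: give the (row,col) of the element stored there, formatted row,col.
lane 31: g=7 (31/4), t=3 (31%4)
i=1: r=7+0=7, c=3*2+1=7

7,7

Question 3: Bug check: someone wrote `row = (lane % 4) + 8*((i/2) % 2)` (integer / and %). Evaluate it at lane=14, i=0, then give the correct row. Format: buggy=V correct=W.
buggy=2 correct=3

`(lane % 4) + 8*((i/2) % 2)`[14,0]=>2
lane 14: grp=3 (14/4), tig=2 (14%4)
i=0: r=3+0=3, c=2*2+0=4
row: 2 vs 3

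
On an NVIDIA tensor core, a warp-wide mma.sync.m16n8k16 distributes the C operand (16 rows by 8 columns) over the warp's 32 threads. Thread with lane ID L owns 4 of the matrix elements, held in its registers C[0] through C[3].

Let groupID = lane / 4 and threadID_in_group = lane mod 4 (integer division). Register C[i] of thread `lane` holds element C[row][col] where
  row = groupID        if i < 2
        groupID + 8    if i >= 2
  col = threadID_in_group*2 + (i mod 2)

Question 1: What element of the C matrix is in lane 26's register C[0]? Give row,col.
lane 26→26/4=6, 26 mod 4=2
i=0  r:6+0→6  c:2·2+0→4

6,4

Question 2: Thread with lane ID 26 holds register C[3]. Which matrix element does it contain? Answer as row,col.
14,5

L=26=>grp=26>>2=6, tig=26&3=2
[3]=>row 6+8=14  col 2·2+1=5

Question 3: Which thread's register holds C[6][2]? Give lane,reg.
r: 6->gid=6,r8=0  c: 2->tid=1,i&1=0
L=6*4+1=25  i=0*2+0=0

25,0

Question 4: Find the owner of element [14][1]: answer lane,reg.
24,3

r=14→G=6,rhi=1  c=1→T=0,p=1
L=6*4+0=24  i=1*2+1=3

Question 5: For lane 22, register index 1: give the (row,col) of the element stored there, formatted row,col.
22: grp=5,tig=2
[1] (5+0,2*2+1) = (5,5)

5,5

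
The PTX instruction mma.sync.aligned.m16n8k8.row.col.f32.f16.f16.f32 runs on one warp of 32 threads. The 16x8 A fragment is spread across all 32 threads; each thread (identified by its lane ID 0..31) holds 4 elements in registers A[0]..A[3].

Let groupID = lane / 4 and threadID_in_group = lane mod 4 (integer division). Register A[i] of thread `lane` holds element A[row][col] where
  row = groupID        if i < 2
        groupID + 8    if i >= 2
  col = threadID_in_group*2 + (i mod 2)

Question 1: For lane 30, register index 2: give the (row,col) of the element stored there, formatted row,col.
lane 30: grp=7 (30/4), tig=2 (30%4)
i=2: r=7+8=15, c=2*2+0=4

15,4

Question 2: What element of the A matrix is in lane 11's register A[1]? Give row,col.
lane 11: g=2 (11/4), t=3 (11%4)
i=1: r=2+0=2, c=3*2+1=7

2,7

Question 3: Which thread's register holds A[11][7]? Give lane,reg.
15,3

r:11=>grp=3,rB=1  c:7=>tig=3,lo=1
L=3*4+3=15  i=1*2+1=3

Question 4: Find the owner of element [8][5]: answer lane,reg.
2,3

r=8⇒gr=0,Rb=1  c=5⇒th=2,odd=1
L=0*4+2=2  i=1*2+1=3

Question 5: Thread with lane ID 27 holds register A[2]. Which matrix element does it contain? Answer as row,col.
lane 27: grp=6 (27/4), tig=3 (27%4)
i=2: r=6+8=14, c=3*2+0=6

14,6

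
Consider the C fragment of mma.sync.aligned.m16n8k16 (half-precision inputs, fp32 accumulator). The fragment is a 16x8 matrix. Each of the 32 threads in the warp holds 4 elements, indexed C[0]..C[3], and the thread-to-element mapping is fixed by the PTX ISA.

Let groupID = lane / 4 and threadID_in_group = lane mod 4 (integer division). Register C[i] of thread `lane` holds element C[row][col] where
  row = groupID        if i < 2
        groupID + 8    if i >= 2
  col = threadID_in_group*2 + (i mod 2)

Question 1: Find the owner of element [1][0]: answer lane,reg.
r=1→G=1,rhi=0  c=0→T=0,p=0
L=1*4+0=4  i=0*2+0=0

4,0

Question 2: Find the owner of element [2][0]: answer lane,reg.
8,0

r:2=>grp=2,rB=0  c:0=>tig=0,lo=0
L=2*4+0=8  i=0*2+0=0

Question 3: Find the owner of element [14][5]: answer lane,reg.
26,3

r=14→G=6,rhi=1  c=5→T=2,p=1
L=6*4+2=26  i=1*2+1=3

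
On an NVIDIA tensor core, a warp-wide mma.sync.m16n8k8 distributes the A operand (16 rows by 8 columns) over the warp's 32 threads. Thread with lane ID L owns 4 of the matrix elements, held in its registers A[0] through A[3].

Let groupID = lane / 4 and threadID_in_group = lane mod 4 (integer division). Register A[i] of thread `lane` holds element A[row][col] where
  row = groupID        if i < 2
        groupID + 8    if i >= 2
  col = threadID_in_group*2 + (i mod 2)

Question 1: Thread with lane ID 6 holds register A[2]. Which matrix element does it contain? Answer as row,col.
lane 6⇒6/4=1, 6 mod 4=2
i=2  r:1+8⇒9  c:2·2+0⇒4

9,4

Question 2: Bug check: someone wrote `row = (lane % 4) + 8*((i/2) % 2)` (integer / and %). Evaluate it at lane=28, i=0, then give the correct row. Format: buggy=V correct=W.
buggy=0 correct=7

`(lane % 4) + 8*((i/2) % 2)`[28,0]⇒0
lane 28: gr=7 (28/4), th=0 (28%4)
i=0: r=7+0=7, c=0*2+0=0
row: 0 vs 7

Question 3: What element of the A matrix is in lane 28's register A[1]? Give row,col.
L=28⇒gr=28>>2=7, th=28&3=0
[1]⇒row 7+0=7  col 0·2+1=1

7,1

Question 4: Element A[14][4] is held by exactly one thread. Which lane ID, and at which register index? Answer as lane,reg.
r=14⇒gr=6,Rb=1  c=4⇒th=2,odd=0
L=6*4+2=26  i=1*2+0=2

26,2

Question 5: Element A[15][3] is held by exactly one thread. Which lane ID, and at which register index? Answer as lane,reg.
r=15⇒gr=7,Rb=1  c=3⇒th=1,odd=1
L=7*4+1=29  i=1*2+1=3

29,3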